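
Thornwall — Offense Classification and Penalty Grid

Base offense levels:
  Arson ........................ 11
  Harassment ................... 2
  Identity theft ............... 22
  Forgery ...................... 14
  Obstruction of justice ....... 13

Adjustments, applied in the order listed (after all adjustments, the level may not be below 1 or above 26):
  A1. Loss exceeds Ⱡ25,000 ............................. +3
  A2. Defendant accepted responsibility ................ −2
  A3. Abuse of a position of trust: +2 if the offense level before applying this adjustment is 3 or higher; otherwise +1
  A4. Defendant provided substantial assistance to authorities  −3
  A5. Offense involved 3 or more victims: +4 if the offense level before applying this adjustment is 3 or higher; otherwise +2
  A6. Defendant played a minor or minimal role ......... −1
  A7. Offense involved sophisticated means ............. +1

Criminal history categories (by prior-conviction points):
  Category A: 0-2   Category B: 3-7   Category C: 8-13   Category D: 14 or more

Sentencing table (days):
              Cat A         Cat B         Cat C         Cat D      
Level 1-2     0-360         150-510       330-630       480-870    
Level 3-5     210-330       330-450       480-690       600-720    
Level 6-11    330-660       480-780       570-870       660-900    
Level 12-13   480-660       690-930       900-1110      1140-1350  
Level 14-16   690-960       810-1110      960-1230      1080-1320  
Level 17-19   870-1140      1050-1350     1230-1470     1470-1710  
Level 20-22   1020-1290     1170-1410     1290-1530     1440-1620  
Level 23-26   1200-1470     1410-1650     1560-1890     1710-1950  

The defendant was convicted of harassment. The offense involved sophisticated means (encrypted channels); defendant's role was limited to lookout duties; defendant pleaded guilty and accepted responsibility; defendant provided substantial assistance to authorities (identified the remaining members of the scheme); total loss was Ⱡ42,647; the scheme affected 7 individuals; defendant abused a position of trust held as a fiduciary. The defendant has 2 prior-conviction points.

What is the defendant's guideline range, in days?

210-330 days

Base offense level for harassment: 2.
A1 applies: 2 + 3 = 5.
A2 applies: 5 − 2 = 3.
A3 applies (level before this adjustment is 3 ≥ 3, so +2): 3 + 2 = 5.
A4 applies: 5 − 3 = 2.
A5 applies (level before this adjustment is 2 < 3, so +2): 2 + 2 = 4.
A6 applies: 4 − 1 = 3.
A7 applies: 3 + 1 = 4.
Final offense level: 4.
Criminal history: 2 prior points → Category A (0-2).
Level 4 falls in the 3-5 band.
Grid: Level 3-5 × Category A = 210-330 days.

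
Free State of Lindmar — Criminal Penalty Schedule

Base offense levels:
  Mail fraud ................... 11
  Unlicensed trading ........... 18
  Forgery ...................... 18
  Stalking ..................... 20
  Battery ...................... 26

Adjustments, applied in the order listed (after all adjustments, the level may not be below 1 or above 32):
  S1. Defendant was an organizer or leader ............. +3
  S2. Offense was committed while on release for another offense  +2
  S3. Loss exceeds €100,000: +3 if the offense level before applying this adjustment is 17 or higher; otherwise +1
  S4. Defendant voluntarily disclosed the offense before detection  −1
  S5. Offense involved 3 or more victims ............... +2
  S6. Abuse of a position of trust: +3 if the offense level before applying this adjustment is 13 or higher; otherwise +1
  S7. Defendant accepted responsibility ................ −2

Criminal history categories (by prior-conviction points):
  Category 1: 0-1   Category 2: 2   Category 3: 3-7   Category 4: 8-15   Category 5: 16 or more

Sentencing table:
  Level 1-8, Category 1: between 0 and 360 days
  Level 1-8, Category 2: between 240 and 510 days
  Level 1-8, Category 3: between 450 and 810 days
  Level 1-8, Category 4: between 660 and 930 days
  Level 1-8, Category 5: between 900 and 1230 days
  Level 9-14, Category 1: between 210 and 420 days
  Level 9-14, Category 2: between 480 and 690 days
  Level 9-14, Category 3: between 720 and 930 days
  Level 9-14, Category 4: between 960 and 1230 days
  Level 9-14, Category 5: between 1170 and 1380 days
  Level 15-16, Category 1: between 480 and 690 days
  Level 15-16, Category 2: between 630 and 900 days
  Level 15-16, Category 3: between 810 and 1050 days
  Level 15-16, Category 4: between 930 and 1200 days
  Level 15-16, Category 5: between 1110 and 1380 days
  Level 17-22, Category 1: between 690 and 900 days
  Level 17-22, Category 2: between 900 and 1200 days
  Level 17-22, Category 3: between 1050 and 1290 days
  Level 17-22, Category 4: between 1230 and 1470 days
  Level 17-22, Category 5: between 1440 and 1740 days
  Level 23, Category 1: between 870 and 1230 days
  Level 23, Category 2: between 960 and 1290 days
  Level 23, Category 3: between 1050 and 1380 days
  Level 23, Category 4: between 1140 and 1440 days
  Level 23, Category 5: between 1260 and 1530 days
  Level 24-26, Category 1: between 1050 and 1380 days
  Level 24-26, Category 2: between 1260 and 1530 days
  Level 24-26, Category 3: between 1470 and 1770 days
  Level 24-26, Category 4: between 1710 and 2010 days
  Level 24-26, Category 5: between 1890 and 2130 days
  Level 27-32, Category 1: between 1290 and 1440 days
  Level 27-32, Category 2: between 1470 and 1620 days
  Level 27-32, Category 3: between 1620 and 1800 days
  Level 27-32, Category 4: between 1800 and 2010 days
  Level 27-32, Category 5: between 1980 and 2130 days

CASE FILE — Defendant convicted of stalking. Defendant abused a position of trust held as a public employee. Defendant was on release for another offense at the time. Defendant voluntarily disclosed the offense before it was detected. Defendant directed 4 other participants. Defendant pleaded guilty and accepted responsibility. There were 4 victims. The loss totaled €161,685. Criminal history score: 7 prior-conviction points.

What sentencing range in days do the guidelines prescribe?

Base offense level for stalking: 20.
S1 applies: 20 + 3 = 23.
S2 applies: 23 + 2 = 25.
S3 applies (level before this adjustment is 25 ≥ 17, so +3): 25 + 3 = 28.
S4 applies: 28 − 1 = 27.
S5 applies: 27 + 2 = 29.
S6 applies (level before this adjustment is 29 ≥ 13, so +3): 29 + 3 = 32.
S7 applies: 32 − 2 = 30.
Final offense level: 30.
Criminal history: 7 prior points → Category 3 (3-7).
Level 30 falls in the 27-32 band.
Grid: Level 27-32 × Category 3 = 1620-1800 days.

1620-1800 days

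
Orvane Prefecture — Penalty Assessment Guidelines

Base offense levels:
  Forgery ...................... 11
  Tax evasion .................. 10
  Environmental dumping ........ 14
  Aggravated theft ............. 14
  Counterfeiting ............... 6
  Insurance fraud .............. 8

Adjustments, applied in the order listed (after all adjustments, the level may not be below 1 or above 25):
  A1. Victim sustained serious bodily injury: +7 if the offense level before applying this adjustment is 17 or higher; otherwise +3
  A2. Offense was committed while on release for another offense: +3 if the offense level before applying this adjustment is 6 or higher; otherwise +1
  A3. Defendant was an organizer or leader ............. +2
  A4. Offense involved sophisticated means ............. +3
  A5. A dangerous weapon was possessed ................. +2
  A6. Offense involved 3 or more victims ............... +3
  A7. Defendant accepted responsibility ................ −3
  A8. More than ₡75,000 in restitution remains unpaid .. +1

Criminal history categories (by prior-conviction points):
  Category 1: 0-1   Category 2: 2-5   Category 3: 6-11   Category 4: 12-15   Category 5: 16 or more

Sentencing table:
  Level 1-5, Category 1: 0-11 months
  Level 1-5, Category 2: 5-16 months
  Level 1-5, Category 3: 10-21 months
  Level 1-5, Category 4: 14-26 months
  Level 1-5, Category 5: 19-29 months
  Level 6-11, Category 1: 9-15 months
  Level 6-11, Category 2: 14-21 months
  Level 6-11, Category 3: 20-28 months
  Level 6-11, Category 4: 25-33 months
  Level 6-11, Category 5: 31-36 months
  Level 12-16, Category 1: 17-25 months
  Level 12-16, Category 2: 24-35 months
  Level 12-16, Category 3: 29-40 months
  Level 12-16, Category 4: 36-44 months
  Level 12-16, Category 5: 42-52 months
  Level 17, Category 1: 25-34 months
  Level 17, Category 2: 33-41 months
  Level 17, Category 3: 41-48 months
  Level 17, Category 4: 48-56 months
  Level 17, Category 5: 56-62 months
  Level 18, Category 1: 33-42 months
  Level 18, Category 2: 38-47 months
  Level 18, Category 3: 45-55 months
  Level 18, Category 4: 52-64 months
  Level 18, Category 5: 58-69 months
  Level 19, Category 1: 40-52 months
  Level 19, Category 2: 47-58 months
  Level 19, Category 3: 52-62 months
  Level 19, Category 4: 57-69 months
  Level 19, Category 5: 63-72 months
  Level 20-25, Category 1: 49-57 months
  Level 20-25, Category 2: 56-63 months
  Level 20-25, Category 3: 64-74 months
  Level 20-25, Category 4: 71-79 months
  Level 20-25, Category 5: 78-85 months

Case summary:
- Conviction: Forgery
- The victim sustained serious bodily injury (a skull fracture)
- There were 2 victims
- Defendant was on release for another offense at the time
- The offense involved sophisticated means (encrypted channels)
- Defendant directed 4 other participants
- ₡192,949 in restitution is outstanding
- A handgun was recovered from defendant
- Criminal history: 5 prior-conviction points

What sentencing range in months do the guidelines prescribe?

56-63 months

Base offense level for forgery: 11.
A1 applies (level before this adjustment is 11 < 17, so +3): 11 + 3 = 14.
A2 applies (level before this adjustment is 14 ≥ 6, so +3): 14 + 3 = 17.
A3 applies: 17 + 2 = 19.
A4 applies: 19 + 3 = 22.
A5 applies: 22 + 2 = 24.
A6 does not apply.
A8 applies: 24 + 1 = 25.
Final offense level: 25.
Criminal history: 5 prior points → Category 2 (2-5).
Level 25 falls in the 20-25 band.
Grid: Level 20-25 × Category 2 = 56-63 months.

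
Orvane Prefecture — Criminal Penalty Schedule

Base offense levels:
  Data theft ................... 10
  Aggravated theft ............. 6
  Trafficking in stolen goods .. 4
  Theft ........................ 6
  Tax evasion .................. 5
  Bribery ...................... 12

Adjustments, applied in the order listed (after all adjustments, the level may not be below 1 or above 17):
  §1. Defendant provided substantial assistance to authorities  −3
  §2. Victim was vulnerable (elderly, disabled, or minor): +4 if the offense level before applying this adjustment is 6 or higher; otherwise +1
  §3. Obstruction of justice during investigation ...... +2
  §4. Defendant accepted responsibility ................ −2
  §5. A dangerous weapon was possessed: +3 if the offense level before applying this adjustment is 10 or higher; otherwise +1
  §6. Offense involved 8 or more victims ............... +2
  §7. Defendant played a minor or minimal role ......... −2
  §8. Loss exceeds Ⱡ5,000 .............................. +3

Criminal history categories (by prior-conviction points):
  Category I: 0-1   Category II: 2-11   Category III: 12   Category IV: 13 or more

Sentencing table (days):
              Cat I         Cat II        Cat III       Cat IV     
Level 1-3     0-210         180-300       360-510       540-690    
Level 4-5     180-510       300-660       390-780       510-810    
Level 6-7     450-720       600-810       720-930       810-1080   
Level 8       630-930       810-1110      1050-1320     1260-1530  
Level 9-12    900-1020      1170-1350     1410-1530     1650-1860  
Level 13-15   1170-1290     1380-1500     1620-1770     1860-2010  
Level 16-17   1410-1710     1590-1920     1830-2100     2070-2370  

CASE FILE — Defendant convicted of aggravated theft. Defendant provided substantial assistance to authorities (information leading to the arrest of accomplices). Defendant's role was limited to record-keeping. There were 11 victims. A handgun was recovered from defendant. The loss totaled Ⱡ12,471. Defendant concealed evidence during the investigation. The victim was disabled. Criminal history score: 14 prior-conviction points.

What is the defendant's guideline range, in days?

1650-1860 days

Base offense level for aggravated theft: 6.
§1 applies: 6 − 3 = 3.
§2 applies (level before this adjustment is 3 < 6, so +1): 3 + 1 = 4.
§3 applies: 4 + 2 = 6.
§5 applies (level before this adjustment is 6 < 10, so +1): 6 + 1 = 7.
§6 applies: 7 + 2 = 9.
§7 applies: 9 − 2 = 7.
§8 applies: 7 + 3 = 10.
Final offense level: 10.
Criminal history: 14 prior points → Category IV (13+).
Level 10 falls in the 9-12 band.
Grid: Level 9-12 × Category IV = 1650-1860 days.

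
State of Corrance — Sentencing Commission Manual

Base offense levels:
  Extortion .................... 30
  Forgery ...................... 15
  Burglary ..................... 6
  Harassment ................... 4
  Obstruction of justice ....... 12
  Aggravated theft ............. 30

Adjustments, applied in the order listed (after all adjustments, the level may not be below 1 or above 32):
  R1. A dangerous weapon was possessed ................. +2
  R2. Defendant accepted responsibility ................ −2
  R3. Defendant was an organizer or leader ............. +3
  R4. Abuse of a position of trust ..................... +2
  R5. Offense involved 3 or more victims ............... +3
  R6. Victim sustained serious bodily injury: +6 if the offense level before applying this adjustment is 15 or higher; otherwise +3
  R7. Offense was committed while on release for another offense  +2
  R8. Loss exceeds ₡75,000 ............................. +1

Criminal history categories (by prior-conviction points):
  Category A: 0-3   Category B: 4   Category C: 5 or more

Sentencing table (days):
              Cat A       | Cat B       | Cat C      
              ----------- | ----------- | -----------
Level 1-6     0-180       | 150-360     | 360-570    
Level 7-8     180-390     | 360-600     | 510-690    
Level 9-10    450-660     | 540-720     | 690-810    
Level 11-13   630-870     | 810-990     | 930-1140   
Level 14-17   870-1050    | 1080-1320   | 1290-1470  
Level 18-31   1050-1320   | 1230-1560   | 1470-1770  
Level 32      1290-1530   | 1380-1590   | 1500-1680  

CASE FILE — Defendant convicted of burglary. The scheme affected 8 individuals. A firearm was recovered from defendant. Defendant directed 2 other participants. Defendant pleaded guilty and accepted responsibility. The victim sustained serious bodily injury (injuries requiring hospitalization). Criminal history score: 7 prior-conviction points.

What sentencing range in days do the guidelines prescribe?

1290-1470 days

Base offense level for burglary: 6.
R1 applies: 6 + 2 = 8.
R2 applies: 8 − 2 = 6.
R3 applies: 6 + 3 = 9.
R4 does not apply.
R5 applies: 9 + 3 = 12.
R6 applies (level before this adjustment is 12 < 15, so +3): 12 + 3 = 15.
R7 does not apply.
Final offense level: 15.
Criminal history: 7 prior points → Category C (5+).
Level 15 falls in the 14-17 band.
Grid: Level 14-17 × Category C = 1290-1470 days.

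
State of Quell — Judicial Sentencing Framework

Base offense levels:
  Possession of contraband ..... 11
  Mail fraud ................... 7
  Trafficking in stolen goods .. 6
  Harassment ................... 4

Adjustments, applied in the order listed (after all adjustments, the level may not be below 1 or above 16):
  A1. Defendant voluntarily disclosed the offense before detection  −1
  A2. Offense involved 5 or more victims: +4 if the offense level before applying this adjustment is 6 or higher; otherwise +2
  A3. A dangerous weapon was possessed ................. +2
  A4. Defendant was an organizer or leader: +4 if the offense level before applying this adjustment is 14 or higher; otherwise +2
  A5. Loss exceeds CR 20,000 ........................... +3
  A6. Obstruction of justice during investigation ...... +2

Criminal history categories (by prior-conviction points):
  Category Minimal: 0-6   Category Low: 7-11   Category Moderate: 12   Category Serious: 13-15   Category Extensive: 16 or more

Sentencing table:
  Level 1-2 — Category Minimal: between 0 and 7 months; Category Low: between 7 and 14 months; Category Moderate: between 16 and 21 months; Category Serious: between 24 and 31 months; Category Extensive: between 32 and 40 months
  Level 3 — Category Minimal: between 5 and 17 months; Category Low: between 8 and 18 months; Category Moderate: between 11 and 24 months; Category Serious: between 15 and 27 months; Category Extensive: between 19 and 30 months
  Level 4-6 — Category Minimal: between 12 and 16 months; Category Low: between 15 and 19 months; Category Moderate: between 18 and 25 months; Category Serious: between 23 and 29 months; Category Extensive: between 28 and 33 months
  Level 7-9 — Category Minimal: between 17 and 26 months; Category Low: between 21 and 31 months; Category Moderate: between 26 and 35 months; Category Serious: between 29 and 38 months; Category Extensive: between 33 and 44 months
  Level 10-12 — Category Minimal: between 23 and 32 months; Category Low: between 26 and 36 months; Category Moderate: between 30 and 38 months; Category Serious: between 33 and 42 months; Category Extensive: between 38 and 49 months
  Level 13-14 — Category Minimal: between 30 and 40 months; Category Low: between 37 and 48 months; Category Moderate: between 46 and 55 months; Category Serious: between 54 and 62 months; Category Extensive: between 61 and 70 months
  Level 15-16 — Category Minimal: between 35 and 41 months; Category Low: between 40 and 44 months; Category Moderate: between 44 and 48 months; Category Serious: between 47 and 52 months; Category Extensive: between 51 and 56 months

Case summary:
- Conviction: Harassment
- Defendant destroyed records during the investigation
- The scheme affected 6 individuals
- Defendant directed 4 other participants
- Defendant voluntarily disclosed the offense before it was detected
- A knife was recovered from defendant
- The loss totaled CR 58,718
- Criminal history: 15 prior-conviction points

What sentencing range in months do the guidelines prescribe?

Base offense level for harassment: 4.
A1 applies: 4 − 1 = 3.
A2 applies (level before this adjustment is 3 < 6, so +2): 3 + 2 = 5.
A3 applies: 5 + 2 = 7.
A4 applies (level before this adjustment is 7 < 14, so +2): 7 + 2 = 9.
A5 applies: 9 + 3 = 12.
A6 applies: 12 + 2 = 14.
Final offense level: 14.
Criminal history: 15 prior points → Category Serious (13-15).
Level 14 falls in the 13-14 band.
Grid: Level 13-14 × Category Serious = 54-62 months.

54-62 months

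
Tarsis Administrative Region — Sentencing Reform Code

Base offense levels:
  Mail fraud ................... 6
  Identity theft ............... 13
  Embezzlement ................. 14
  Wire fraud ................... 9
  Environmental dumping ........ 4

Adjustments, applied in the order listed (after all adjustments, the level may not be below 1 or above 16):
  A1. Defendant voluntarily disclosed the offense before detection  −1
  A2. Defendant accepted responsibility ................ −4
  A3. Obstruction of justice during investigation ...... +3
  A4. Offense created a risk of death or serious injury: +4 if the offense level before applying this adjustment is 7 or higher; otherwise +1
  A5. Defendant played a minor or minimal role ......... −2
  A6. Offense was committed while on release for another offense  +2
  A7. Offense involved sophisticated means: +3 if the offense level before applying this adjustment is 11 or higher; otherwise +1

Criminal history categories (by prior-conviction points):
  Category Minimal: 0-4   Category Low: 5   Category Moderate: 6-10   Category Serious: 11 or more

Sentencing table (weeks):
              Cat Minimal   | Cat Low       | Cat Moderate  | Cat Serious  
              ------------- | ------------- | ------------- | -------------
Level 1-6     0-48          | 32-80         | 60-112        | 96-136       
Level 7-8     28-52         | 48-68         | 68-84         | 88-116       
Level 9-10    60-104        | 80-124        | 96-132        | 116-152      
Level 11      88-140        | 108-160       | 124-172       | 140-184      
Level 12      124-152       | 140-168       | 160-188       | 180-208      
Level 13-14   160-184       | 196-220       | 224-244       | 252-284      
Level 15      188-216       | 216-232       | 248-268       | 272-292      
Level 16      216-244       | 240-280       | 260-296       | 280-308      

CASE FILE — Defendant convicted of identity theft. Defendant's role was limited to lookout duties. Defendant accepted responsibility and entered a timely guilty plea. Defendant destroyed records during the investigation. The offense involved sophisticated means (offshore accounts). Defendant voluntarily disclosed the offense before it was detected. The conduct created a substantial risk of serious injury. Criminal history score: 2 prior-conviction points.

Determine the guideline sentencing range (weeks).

216-244 weeks

Base offense level for identity theft: 13.
A1 applies: 13 − 1 = 12.
A2 applies: 12 − 4 = 8.
A3 applies: 8 + 3 = 11.
A4 applies (level before this adjustment is 11 ≥ 7, so +4): 11 + 4 = 15.
A5 applies: 15 − 2 = 13.
A6 does not apply.
A7 applies (level before this adjustment is 13 ≥ 11, so +3): 13 + 3 = 16.
Final offense level: 16.
Criminal history: 2 prior points → Category Minimal (0-4).
Level 16 falls in the 16 band.
Grid: Level 16 × Category Minimal = 216-244 weeks.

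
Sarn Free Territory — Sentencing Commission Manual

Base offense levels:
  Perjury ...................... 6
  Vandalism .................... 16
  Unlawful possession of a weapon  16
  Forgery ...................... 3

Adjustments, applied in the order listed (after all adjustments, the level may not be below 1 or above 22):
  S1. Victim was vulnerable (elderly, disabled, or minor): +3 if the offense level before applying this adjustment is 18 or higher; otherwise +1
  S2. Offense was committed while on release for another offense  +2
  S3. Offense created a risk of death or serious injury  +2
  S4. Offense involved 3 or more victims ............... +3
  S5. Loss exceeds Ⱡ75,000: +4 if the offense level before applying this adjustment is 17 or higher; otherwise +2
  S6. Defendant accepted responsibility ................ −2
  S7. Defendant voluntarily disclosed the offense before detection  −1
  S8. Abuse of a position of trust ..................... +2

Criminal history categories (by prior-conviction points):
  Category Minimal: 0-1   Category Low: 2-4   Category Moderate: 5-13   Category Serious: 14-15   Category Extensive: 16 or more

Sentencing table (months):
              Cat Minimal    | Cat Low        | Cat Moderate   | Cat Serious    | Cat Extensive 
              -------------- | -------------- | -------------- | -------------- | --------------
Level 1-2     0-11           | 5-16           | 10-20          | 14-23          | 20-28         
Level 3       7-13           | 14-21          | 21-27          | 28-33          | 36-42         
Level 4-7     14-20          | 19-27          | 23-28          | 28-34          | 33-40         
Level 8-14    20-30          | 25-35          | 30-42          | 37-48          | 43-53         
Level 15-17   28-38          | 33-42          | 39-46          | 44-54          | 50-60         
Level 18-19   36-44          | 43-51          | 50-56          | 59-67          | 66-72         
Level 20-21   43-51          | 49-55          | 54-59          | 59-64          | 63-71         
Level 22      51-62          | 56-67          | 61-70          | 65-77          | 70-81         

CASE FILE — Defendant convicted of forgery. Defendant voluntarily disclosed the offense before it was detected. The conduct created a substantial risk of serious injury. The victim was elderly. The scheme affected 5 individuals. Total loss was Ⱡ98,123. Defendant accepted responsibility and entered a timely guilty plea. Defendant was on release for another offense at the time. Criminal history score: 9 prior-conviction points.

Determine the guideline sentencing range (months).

Base offense level for forgery: 3.
S1 applies (level before this adjustment is 3 < 18, so +1): 3 + 1 = 4.
S2 applies: 4 + 2 = 6.
S3 applies: 6 + 2 = 8.
S4 applies: 8 + 3 = 11.
S5 applies (level before this adjustment is 11 < 17, so +2): 11 + 2 = 13.
S6 applies: 13 − 2 = 11.
S7 applies: 11 − 1 = 10.
S8 does not apply.
Final offense level: 10.
Criminal history: 9 prior points → Category Moderate (5-13).
Level 10 falls in the 8-14 band.
Grid: Level 8-14 × Category Moderate = 30-42 months.

30-42 months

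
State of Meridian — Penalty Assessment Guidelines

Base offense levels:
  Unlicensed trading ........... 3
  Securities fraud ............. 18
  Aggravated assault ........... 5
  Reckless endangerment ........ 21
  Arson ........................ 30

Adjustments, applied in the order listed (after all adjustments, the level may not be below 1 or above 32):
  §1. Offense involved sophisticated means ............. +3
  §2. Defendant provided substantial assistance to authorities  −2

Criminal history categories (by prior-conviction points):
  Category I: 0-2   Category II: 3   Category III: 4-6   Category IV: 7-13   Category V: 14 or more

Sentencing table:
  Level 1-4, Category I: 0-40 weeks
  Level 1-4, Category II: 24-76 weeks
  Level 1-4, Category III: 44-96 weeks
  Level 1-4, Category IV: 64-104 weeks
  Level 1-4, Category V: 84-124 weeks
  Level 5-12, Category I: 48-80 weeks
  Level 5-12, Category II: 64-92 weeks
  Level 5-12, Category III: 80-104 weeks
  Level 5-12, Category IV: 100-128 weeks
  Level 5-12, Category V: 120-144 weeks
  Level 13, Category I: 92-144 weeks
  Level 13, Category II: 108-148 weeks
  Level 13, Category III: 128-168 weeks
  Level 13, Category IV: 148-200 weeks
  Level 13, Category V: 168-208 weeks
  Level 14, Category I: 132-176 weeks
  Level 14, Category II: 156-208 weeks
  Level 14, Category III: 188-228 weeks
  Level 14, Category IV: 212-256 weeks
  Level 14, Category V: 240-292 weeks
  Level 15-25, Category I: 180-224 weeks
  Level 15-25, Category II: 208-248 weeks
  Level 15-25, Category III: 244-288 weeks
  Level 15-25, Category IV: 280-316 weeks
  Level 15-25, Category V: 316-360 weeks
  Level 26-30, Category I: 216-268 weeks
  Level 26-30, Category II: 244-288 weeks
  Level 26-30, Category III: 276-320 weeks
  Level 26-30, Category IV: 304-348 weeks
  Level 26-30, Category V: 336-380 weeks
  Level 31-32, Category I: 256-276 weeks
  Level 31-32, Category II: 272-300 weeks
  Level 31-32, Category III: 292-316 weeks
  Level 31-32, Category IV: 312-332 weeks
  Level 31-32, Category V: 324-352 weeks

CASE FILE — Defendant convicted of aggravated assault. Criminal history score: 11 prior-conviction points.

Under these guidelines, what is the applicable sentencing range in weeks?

100-128 weeks

Base offense level for aggravated assault: 5.
Final offense level: 5.
Criminal history: 11 prior points → Category IV (7-13).
Level 5 falls in the 5-12 band.
Grid: Level 5-12 × Category IV = 100-128 weeks.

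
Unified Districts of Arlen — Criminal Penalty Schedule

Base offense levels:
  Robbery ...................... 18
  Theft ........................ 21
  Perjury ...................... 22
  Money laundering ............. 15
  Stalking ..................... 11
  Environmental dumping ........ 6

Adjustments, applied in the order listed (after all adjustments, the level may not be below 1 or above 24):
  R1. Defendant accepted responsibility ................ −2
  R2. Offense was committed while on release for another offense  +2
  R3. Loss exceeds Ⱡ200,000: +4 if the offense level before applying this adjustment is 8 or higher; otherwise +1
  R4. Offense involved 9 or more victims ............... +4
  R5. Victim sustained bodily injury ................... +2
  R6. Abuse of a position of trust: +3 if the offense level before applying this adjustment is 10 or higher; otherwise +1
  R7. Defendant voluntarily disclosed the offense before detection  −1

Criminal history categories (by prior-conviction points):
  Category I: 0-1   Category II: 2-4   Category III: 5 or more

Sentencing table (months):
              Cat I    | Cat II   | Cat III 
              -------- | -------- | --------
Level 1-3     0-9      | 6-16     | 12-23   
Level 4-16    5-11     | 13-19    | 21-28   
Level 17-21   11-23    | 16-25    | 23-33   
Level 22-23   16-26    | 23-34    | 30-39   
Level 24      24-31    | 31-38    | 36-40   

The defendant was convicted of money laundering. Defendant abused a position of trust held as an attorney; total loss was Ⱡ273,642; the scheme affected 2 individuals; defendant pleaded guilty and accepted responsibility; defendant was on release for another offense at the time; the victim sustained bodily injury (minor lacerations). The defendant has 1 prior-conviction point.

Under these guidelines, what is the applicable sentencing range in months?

24-31 months

Base offense level for money laundering: 15.
R1 applies: 15 − 2 = 13.
R2 applies: 13 + 2 = 15.
R3 applies (level before this adjustment is 15 ≥ 8, so +4): 15 + 4 = 19.
R4 does not apply.
R5 applies: 19 + 2 = 21.
R6 applies (level before this adjustment is 21 ≥ 10, so +3): 21 + 3 = 24.
R7 does not apply.
Final offense level: 24.
Criminal history: 1 prior point → Category I (0-1).
Level 24 falls in the 24 band.
Grid: Level 24 × Category I = 24-31 months.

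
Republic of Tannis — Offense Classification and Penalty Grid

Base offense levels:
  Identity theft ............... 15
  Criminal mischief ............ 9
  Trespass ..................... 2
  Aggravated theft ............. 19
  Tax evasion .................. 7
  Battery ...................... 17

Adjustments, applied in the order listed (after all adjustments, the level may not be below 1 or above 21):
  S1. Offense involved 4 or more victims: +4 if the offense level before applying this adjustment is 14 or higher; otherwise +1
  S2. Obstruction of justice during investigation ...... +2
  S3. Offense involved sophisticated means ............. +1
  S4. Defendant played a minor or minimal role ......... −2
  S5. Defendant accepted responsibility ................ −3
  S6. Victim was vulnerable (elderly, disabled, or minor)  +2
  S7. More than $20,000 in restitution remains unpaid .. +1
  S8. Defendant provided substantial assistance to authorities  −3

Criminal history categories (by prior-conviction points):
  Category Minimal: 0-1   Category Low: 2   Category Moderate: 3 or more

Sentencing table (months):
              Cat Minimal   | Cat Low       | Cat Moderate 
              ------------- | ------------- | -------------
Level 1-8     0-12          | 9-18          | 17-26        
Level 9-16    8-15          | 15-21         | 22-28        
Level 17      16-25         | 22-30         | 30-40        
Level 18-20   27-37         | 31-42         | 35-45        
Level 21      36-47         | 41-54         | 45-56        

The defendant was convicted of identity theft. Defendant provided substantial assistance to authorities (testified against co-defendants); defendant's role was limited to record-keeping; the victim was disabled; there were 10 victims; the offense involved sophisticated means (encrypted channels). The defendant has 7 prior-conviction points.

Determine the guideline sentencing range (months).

Base offense level for identity theft: 15.
S1 applies (level before this adjustment is 15 ≥ 14, so +4): 15 + 4 = 19.
S3 applies: 19 + 1 = 20.
S4 applies: 20 − 2 = 18.
S6 applies: 18 + 2 = 20.
S8 applies: 20 − 3 = 17.
Final offense level: 17.
Criminal history: 7 prior points → Category Moderate (3+).
Level 17 falls in the 17 band.
Grid: Level 17 × Category Moderate = 30-40 months.

30-40 months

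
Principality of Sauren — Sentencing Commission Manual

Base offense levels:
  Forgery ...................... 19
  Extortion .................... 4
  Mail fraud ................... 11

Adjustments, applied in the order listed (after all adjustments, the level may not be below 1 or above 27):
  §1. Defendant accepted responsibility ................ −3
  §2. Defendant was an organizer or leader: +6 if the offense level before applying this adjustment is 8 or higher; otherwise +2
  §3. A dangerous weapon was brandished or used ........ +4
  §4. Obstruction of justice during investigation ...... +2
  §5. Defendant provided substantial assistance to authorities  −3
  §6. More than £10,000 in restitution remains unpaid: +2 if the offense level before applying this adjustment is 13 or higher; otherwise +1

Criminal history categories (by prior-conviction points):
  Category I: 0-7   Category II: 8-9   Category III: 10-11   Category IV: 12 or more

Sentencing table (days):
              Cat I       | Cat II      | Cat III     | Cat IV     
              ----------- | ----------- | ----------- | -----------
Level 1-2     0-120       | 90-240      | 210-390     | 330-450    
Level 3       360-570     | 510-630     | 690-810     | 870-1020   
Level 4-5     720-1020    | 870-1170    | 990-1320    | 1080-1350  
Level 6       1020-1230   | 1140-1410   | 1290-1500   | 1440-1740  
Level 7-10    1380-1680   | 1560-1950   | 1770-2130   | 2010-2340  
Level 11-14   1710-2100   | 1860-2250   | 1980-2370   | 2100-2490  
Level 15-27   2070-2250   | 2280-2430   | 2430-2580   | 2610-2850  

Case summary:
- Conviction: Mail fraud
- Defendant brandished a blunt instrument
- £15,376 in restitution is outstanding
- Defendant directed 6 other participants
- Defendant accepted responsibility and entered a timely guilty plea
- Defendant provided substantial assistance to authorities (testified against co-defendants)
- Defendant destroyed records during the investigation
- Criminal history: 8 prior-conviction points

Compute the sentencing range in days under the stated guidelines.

2280-2430 days

Base offense level for mail fraud: 11.
§1 applies: 11 − 3 = 8.
§2 applies (level before this adjustment is 8 ≥ 8, so +6): 8 + 6 = 14.
§3 applies: 14 + 4 = 18.
§4 applies: 18 + 2 = 20.
§5 applies: 20 − 3 = 17.
§6 applies (level before this adjustment is 17 ≥ 13, so +2): 17 + 2 = 19.
Final offense level: 19.
Criminal history: 8 prior points → Category II (8-9).
Level 19 falls in the 15-27 band.
Grid: Level 15-27 × Category II = 2280-2430 days.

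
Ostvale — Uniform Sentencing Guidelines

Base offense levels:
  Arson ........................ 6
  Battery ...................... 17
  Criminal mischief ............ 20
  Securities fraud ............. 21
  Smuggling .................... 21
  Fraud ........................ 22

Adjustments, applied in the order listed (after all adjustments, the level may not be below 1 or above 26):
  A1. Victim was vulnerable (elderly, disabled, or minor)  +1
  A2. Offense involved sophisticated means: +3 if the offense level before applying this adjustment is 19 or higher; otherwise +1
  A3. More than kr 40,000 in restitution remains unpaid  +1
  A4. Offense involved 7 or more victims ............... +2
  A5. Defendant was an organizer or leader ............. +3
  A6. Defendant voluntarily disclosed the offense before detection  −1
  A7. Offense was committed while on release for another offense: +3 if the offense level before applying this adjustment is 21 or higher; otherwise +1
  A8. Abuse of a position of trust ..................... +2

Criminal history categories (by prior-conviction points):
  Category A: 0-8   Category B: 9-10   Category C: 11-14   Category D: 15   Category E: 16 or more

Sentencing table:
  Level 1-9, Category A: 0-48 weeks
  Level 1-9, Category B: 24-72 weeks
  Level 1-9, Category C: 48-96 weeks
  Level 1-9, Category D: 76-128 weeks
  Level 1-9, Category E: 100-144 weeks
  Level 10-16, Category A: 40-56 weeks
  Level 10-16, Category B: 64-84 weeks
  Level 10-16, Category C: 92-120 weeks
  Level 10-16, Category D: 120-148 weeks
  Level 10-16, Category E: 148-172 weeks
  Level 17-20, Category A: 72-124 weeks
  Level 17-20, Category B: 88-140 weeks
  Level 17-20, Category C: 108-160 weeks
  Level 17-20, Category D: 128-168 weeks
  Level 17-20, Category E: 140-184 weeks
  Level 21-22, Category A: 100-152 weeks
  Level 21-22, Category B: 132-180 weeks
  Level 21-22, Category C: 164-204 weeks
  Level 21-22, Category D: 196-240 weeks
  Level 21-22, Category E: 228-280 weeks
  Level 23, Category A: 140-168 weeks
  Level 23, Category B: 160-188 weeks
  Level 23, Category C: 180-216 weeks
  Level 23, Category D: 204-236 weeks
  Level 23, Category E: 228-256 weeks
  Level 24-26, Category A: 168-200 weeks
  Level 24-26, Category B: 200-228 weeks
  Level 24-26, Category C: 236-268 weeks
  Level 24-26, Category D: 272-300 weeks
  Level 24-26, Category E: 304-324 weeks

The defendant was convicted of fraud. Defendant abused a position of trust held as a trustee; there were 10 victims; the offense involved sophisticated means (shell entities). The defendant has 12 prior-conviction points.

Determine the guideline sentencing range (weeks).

236-268 weeks

Base offense level for fraud: 22.
A1 does not apply.
A2 applies (level before this adjustment is 22 ≥ 19, so +3): 22 + 3 = 25.
A4 applies: 25 + 2 = 27.
A5 does not apply.
A6 does not apply.
A8 applies: 27 + 2 = 29.
Level 29 exceeds the maximum of 26; capped at 26.
Final offense level: 26.
Criminal history: 12 prior points → Category C (11-14).
Level 26 falls in the 24-26 band.
Grid: Level 24-26 × Category C = 236-268 weeks.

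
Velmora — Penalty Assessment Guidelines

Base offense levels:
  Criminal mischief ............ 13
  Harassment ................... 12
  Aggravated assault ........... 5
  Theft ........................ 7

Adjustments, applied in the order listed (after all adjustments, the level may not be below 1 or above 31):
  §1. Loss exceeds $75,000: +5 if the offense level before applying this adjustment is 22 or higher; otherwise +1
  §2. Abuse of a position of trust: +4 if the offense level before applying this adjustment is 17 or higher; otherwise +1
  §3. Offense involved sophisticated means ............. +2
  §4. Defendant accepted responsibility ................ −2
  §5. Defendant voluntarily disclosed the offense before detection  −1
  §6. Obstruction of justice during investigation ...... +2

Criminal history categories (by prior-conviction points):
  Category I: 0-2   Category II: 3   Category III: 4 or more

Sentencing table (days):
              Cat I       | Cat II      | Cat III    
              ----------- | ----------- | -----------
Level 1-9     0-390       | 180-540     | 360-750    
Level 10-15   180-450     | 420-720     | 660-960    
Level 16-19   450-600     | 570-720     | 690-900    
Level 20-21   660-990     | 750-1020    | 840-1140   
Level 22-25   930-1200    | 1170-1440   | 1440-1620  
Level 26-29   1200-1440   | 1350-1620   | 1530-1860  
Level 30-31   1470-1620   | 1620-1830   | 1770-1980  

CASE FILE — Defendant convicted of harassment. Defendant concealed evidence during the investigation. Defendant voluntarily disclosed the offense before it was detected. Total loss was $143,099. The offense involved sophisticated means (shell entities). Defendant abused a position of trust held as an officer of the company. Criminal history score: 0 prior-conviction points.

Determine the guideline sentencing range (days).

450-600 days

Base offense level for harassment: 12.
§1 applies (level before this adjustment is 12 < 22, so +1): 12 + 1 = 13.
§2 applies (level before this adjustment is 13 < 17, so +1): 13 + 1 = 14.
§3 applies: 14 + 2 = 16.
§4 does not apply.
§5 applies: 16 − 1 = 15.
§6 applies: 15 + 2 = 17.
Final offense level: 17.
Criminal history: 0 prior points → Category I (0-2).
Level 17 falls in the 16-19 band.
Grid: Level 16-19 × Category I = 450-600 days.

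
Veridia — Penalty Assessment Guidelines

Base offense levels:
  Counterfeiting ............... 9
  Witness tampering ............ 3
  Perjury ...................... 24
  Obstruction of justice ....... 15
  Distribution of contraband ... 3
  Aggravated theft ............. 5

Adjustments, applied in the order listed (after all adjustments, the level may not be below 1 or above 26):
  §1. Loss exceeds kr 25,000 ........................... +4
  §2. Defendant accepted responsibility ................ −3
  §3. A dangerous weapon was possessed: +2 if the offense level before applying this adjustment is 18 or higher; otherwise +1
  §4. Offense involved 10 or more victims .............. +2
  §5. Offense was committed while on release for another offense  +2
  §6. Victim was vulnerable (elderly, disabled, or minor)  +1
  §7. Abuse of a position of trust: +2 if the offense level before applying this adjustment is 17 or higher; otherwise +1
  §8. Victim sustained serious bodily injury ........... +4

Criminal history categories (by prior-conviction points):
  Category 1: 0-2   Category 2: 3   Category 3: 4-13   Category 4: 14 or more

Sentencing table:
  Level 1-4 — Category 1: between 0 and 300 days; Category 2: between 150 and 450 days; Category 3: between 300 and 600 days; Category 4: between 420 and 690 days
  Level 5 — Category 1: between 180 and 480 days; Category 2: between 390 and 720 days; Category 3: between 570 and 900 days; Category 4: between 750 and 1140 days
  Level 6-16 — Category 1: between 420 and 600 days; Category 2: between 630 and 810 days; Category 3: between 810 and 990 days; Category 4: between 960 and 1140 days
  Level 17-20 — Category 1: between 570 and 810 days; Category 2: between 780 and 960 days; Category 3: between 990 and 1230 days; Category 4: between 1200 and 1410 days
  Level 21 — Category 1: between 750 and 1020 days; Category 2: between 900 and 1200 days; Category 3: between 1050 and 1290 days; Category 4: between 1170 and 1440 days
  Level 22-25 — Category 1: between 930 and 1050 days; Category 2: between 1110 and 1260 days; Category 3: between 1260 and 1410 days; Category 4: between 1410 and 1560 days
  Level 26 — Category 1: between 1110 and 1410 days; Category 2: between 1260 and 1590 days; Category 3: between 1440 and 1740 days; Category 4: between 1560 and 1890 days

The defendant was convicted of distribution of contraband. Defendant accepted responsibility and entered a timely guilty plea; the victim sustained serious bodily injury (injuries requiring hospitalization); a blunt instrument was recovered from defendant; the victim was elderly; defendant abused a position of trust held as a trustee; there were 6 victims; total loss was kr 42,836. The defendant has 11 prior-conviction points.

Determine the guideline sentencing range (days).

Base offense level for distribution of contraband: 3.
§1 applies: 3 + 4 = 7.
§2 applies: 7 − 3 = 4.
§3 applies (level before this adjustment is 4 < 18, so +1): 4 + 1 = 5.
§6 applies: 5 + 1 = 6.
§7 applies (level before this adjustment is 6 < 17, so +1): 6 + 1 = 7.
§8 applies: 7 + 4 = 11.
Final offense level: 11.
Criminal history: 11 prior points → Category 3 (4-13).
Level 11 falls in the 6-16 band.
Grid: Level 6-16 × Category 3 = 810-990 days.

810-990 days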